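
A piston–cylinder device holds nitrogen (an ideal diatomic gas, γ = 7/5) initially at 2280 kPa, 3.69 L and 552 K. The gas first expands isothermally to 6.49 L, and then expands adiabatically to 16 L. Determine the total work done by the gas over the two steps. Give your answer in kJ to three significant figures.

Step 1 (isothermal): W = P₁V₁ ln(V₂/V₁) = (8413) ln(6.49/3.69) = 4750 J.
After step 1: P = 1296 kPa, V = 6.49 L, T = 552 K.
Step 2 (adiabatic): W = (P₁V₁ − P₂V₂)/(γ−1) = (8413 − 5864)/0.4 = 6372 J.
W_total = 4750 + 6372 = 11123 J.

W_total ≈ 11.1 kJ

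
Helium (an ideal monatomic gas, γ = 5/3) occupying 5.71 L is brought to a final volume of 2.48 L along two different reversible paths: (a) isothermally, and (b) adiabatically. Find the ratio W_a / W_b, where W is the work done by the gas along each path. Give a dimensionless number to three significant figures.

W_a / W_b ≈ 0.748

Path (a) isothermal: W = P₁V₁ ln(V₂/V₁) → W_a/(P₁V₁) = -0.834.
Path (b) adiabatic: W = P₁V₁(1 − (V₁/V₂)^(γ−1))/(γ−1) → W_b/(P₁V₁) = -1.115.
W_a / W_b = -0.834 / -1.115 = 0.7476.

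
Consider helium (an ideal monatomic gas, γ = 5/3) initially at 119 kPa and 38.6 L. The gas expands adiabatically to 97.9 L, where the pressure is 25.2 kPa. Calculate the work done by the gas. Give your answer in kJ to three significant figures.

W ≈ 3.19 kJ

Adiabatic: W = (P₁V₁ − P₂V₂)/(γ − 1) with γ = 5/3.
P₁V₁ = 4593 J, P₂V₂ = 2467 J.
W = (4593 − 2467) / 0.6667 = 3189 J.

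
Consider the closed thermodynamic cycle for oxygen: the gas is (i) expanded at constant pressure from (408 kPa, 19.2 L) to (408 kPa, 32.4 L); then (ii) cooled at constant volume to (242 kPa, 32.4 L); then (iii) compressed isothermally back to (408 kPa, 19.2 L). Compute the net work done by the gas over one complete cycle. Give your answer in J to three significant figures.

Leg (i): W = PΔV = (408)(32.4 − 19.2) = 5386 J.
Leg (ii): W = 0.
Leg (iii): W = PᵢVᵢ ln(V_f/Vᵢ) = (7841) ln(19.2/32.4) = -4103 J.
W_net = 5386 − 4103 = 1283 J.

W_net ≈ 1280 J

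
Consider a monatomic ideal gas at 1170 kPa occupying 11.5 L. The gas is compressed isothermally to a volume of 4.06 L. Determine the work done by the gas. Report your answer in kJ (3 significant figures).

Isothermal: W = nRT ln(V₂/V₁) = P₁V₁ ln(V₂/V₁).
P₁V₁ = (1170 kPa)(11.5 L) = 13455 J.
W = 13455 × ln(4.06/11.5) = 13455 × -1.041
W_by_gas = -14009 J.

W ≈ -14.0 kJ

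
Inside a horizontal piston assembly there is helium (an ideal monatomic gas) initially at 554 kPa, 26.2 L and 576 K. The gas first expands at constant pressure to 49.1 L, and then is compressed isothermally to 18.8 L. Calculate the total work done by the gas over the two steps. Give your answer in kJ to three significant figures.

Step 1 (isobaric): W = PΔV = (554 kPa)(49.1 − 26.2 L) = 12687 J.
After step 1: P = 554 kPa, V = 49.1 L, T = 1079 K.
Step 2 (isothermal): W = P₁V₁ ln(V₂/V₁) = (27201) ln(18.8/49.1) = -26113 J.
W_total = 12687 − 26113 = -13427 J.

W_total ≈ -13.4 kJ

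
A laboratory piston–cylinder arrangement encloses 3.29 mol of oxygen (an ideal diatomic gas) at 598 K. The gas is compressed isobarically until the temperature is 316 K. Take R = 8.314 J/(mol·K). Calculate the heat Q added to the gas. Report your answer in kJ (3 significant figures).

Q ≈ -27.0 kJ

Isobaric: W = nRΔT = (3.29)(8.314)(-282) = -7714 J.
ΔU = nCᵥΔT with Cᵥ = 5R/2: ΔU = (3.29)(20.79)(-282) = -19284 J.
Q = ΔU + W = -19284 − 7714 = -26997 J.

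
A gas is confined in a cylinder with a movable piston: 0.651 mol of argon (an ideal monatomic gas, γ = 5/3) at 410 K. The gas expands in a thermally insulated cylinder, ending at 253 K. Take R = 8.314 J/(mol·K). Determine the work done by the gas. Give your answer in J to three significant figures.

W ≈ 1270 J

Adiabatic ⇒ Q = 0, so W_by = −ΔU = nCᵥ(T₁ − T₂).
Cᵥ = 3R/2 = 12.47 J/(mol·K).
W = (0.651)(12.47)(410 − 253) = 1275 J.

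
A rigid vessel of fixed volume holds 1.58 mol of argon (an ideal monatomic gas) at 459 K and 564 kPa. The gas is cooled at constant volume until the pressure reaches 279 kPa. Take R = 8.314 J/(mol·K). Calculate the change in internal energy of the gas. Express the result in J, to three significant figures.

Constant volume ⇒ W = 0, so Q = ΔU = nCᵥΔT with Cᵥ = 3R/2 = 12.47 J/(mol·K).
At constant V, T₂/T₁ = P₂/P₁ ⇒ ΔT = T₁(P₂/P₁ − 1) = 459·(279/564 − 1) = -231.9 K.
ΔU = (1.58)(12.47)(-231.9) = -4570 J.

ΔU ≈ -4570 J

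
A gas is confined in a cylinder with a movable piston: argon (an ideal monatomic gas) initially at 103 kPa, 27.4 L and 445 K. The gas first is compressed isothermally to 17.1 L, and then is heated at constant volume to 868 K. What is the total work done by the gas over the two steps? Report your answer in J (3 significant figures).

Step 1 (isothermal): W = P₁V₁ ln(V₂/V₁) = (2822) ln(17.1/27.4) = -1331 J.
Step 2 (isochoric): W = 0 (constant volume).
W_total = -1331 + 0 = -1331 J.

W_total ≈ -1330 J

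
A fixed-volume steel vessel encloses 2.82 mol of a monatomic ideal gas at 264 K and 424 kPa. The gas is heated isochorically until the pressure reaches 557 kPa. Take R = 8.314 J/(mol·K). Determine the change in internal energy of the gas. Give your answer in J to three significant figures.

ΔU ≈ 2910 J

Constant volume ⇒ W = 0, so Q = ΔU = nCᵥΔT with Cᵥ = 3R/2 = 12.47 J/(mol·K).
At constant V, T₂/T₁ = P₂/P₁ ⇒ ΔT = T₁(P₂/P₁ − 1) = 264·(557/424 − 1) = 82.81 K.
ΔU = (2.82)(12.47)(82.81) = 2912 J.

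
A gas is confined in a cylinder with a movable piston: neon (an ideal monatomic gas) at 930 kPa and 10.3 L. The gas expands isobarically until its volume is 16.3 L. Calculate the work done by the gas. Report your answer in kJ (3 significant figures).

Isobaric: W = P ΔV.
W = (930 kPa)(16.3 − 10.3 L) = (930)(6) = 5580 J.

W ≈ 5.58 kJ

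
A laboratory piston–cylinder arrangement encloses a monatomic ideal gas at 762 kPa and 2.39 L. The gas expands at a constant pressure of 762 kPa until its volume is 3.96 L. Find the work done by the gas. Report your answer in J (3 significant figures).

Isobaric: W = P ΔV.
W = (762 kPa)(3.96 − 2.39 L) = (762)(1.57) = 1196 J.

W ≈ 1200 J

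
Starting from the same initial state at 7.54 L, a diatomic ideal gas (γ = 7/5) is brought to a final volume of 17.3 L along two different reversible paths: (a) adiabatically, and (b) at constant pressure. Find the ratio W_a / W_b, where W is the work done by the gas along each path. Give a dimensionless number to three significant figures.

Path (a) adiabatic: W = P₁V₁(1 − (V₁/V₂)^(γ−1))/(γ−1) → W_a/(P₁V₁) = 0.7066.
Path (b) isobaric: W = P₁(V₂ − V₁) → W_b/(P₁V₁) = 1.294.
W_a / W_b = 0.7066 / 1.294 = 0.5459.

W_a / W_b ≈ 0.546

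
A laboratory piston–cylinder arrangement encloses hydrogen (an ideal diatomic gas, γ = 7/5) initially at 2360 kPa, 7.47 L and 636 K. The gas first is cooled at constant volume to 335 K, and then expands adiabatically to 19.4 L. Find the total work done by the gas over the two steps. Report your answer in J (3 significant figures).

Step 1 (isochoric): W = 0 (constant volume).
After step 1: P = 1243 kPa (V unchanged).
Step 2 (adiabatic): W = (P₁V₁ − P₂V₂)/(γ−1) = (9286 − 6339)/0.4 = 7367 J.
W_total = 0 + 7367 = 7367 J.

W_total ≈ 7370 J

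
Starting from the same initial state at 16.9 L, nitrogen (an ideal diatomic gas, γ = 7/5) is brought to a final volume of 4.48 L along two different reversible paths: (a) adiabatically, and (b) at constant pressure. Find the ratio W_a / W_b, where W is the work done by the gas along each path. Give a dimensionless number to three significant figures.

W_a / W_b ≈ 2.38

Path (a) adiabatic: W = P₁V₁(1 − (V₁/V₂)^(γ−1))/(γ−1) → W_a/(P₁V₁) = -1.752.
Path (b) isobaric: W = P₁(V₂ − V₁) → W_b/(P₁V₁) = -0.7349.
W_a / W_b = -1.752 / -0.7349 = 2.384.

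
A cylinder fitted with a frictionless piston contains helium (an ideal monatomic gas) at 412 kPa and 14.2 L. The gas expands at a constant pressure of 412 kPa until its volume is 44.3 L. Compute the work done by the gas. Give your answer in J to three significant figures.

Isobaric: W = P ΔV.
W = (412 kPa)(44.3 − 14.2 L) = (412)(30.1) = 12401 J.

W ≈ 12400 J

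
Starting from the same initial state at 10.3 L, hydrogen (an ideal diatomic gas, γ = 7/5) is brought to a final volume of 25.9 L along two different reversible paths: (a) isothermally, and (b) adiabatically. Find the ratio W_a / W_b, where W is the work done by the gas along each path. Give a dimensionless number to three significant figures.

Path (a) isothermal: W = P₁V₁ ln(V₂/V₁) → W_a/(P₁V₁) = 0.9221.
Path (b) adiabatic: W = P₁V₁(1 − (V₁/V₂)^(γ−1))/(γ−1) → W_b/(P₁V₁) = 0.7712.
W_a / W_b = 0.9221 / 0.7712 = 1.196.

W_a / W_b ≈ 1.20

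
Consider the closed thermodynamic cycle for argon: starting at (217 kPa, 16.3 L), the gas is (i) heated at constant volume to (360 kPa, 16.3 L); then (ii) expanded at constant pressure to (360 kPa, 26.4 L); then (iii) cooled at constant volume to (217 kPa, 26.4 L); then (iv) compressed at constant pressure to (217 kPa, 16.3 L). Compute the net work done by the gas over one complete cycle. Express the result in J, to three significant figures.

Constant-volume legs do no work.
W(ii) = (360)(26.4 − 16.3) = 3636 J; W(iv) = (217)(16.3 − 26.4) = -2192 J.
W_net = 3636 − 2192 = 1444 J (the clockwise enclosed area).

W_net ≈ 1440 J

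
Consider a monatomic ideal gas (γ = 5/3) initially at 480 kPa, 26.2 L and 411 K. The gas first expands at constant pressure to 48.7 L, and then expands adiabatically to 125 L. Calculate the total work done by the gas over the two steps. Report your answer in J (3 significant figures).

Step 1 (isobaric): W = PΔV = (480 kPa)(48.7 − 26.2 L) = 10800 J.
After step 1: P = 480 kPa, V = 48.7 L, T = 764 K.
Step 2 (adiabatic): W = (P₁V₁ − P₂V₂)/(γ−1) = (23376 − 12470)/0.667 = 16360 J.
W_total = 10800 + 16360 = 27160 J.

W_total ≈ 27200 J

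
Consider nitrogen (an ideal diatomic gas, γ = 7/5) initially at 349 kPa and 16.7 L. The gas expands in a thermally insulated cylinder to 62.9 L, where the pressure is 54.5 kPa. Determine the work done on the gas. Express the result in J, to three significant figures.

Adiabatic: W = (P₁V₁ − P₂V₂)/(γ − 1) with γ = 7/5.
P₁V₁ = 5828 J, P₂V₂ = 3428 J.
W = (5828 − 3428) / 0.4 = 6001 J.
Work on gas = −W_by = -6001 J.

W ≈ -6000 J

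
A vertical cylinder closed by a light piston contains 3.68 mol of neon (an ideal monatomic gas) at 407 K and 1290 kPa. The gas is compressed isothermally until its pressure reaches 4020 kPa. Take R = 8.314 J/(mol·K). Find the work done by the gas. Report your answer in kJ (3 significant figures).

Isothermal process: W = nRT ln(V₂/V₁) = nRT ln(P₁/P₂).
W = (3.68)(8.314)(407) × ln(1290/4020)
  = 12452 × ln(0.3209) = 12452 × -1.137
W_by_gas = -14154 J.

W ≈ -14.2 kJ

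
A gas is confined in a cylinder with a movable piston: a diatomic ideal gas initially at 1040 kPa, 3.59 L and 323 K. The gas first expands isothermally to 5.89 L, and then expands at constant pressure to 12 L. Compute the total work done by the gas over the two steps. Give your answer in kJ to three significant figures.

Step 1 (isothermal): W = P₁V₁ ln(V₂/V₁) = (3734) ln(5.89/3.59) = 1849 J.
After step 1: P = 633.9 kPa, V = 5.89 L, T = 323 K.
Step 2 (isobaric): W = PΔV = (633.9 kPa)(12 − 5.89 L) = 3873 J.
W_total = 1849 + 3873 = 5722 J.

W_total ≈ 5.72 kJ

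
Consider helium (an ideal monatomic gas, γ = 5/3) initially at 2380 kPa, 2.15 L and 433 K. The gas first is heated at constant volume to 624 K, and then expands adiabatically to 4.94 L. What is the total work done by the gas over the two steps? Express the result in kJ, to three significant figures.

W_total ≈ 4.71 kJ

Step 1 (isochoric): W = 0 (constant volume).
After step 1: P = 3430 kPa (V unchanged).
Step 2 (adiabatic): W = (P₁V₁ − P₂V₂)/(γ−1) = (7374 − 4235)/0.667 = 4709 J.
W_total = 0 + 4709 = 4709 J.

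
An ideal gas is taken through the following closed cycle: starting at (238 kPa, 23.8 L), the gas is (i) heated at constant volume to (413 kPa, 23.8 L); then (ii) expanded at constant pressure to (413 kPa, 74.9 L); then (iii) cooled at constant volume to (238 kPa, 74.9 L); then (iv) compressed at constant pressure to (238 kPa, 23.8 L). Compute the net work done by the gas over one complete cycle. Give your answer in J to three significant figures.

Constant-volume legs do no work.
W(ii) = (413)(74.9 − 23.8) = 21104 J; W(iv) = (238)(23.8 − 74.9) = -12162 J.
W_net = 21104 − 12162 = 8942 J (the clockwise enclosed area).

W_net ≈ 8940 J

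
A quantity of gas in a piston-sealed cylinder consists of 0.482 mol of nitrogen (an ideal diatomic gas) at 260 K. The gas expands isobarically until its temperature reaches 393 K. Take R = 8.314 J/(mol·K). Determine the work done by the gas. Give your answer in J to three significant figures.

W ≈ 533 J

Isobaric: W = P ΔV = nR ΔT.
W = (0.482)(8.314)(393 − 260) = 533 J.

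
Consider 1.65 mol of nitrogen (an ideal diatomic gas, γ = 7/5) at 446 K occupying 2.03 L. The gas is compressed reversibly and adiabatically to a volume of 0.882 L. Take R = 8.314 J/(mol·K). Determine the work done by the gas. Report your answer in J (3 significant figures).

Adiabatic: TV^(γ−1) = const with γ = 7/5.
T₂ = T₁ (V₁/V₂)^(γ−1) = 446 × (2.03/0.882)^0.4 = 446 × 1.396 = 622.5 K.
W_by = nCᵥ(T₁ − T₂) = (1.65)(20.79)(446 − 622.5) = -6053 J.

W ≈ -6050 J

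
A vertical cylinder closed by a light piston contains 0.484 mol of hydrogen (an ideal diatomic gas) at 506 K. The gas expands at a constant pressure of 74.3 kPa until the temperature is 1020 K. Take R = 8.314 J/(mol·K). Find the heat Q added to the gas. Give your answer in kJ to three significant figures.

Isobaric: W = nRΔT = (0.484)(8.314)(514) = 2068 J.
ΔU = nCᵥΔT with Cᵥ = 5R/2: ΔU = (0.484)(20.79)(514) = 5171 J.
Q = ΔU + W = 5171 + 2068 = 7239 J.

Q ≈ 7.24 kJ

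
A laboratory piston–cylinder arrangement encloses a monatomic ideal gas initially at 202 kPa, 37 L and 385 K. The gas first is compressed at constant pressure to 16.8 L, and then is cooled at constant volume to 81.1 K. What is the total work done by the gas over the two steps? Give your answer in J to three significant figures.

Step 1 (isobaric): W = PΔV = (202 kPa)(16.8 − 37 L) = -4080 J.
Step 2 (isochoric): W = 0 (constant volume).
W_total = -4080 + 0 = -4080 J.

W_total ≈ -4080 J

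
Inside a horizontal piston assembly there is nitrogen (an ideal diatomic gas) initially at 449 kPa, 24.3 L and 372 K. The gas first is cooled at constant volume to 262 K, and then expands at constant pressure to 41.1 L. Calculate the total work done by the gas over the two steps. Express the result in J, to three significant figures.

W_total ≈ 5310 J

Step 1 (isochoric): W = 0 (constant volume).
After step 1: P = 316.2 kPa (V unchanged).
Step 2 (isobaric): W = PΔV = (316.2 kPa)(41.1 − 24.3 L) = 5313 J.
W_total = 0 + 5313 = 5313 J.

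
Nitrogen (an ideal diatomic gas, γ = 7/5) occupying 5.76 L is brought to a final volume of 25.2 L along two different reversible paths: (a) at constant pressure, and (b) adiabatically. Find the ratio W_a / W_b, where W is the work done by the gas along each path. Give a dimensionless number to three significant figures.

Path (a) isobaric: W = P₁(V₂ − V₁) → W_a/(P₁V₁) = 3.375.
Path (b) adiabatic: W = P₁V₁(1 − (V₁/V₂)^(γ−1))/(γ−1) → W_b/(P₁V₁) = 1.115.
W_a / W_b = 3.375 / 1.115 = 3.028.

W_a / W_b ≈ 3.03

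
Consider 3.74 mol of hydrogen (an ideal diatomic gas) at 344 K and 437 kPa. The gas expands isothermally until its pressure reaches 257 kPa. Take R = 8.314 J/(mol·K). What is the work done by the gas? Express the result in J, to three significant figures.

Isothermal process: W = nRT ln(V₂/V₁) = nRT ln(P₁/P₂).
W = (3.74)(8.314)(344) × ln(437/257)
  = 10696 × ln(1.7) = 10696 × 0.5309
W_by_gas = 5678 J.

W ≈ 5680 J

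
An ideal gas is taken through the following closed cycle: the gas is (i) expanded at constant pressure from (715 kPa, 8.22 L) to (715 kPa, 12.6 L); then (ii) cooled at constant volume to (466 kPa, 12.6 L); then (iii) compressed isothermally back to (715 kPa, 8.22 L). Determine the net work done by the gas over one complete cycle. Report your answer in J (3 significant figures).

W_net ≈ 624 J

Leg (i): W = PΔV = (715)(12.6 − 8.22) = 3132 J.
Leg (ii): W = 0.
Leg (iii): W = PᵢVᵢ ln(V_f/Vᵢ) = (5872) ln(8.22/12.6) = -2508 J.
W_net = 3132 − 2508 = 623.8 J.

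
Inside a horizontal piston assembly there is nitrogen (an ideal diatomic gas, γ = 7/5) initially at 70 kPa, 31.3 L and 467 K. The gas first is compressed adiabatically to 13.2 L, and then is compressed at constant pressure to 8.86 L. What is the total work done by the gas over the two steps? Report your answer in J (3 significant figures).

W_total ≈ -3280 J

Step 1 (adiabatic): W = (P₁V₁ − P₂V₂)/(γ−1) = (2191 − 3095)/0.4 = -2259 J.
After step 1: P = 234.5 kPa, V = 13.2 L, T = 659.6 K.
Step 2 (isobaric): W = PΔV = (234.5 kPa)(8.86 − 13.2 L) = -1018 J.
W_total = -2259 − 1018 = -3277 J.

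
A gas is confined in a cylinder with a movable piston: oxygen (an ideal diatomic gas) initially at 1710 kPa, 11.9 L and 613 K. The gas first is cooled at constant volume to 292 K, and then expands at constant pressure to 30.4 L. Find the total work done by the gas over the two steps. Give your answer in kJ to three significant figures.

W_total ≈ 15.1 kJ

Step 1 (isochoric): W = 0 (constant volume).
After step 1: P = 814.6 kPa (V unchanged).
Step 2 (isobaric): W = PΔV = (814.6 kPa)(30.4 − 11.9 L) = 15069 J.
W_total = 0 + 15069 = 15069 J.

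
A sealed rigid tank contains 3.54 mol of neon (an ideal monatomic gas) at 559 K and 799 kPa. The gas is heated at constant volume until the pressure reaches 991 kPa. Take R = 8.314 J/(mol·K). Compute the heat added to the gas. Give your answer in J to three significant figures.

Q ≈ 5930 J

Constant volume ⇒ W = 0, so Q = ΔU = nCᵥΔT with Cᵥ = 3R/2 = 12.47 J/(mol·K).
At constant V, T₂/T₁ = P₂/P₁ ⇒ ΔT = T₁(P₂/P₁ − 1) = 559·(991/799 − 1) = 134.3 K.
ΔU = (3.54)(12.47)(134.3) = 5930 J.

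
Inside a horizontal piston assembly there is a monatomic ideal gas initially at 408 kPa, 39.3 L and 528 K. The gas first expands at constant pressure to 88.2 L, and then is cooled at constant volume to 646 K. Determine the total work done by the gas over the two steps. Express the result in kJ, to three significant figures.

W_total ≈ 20.0 kJ

Step 1 (isobaric): W = PΔV = (408 kPa)(88.2 − 39.3 L) = 19951 J.
Step 2 (isochoric): W = 0 (constant volume).
W_total = 19951 + 0 = 19951 J.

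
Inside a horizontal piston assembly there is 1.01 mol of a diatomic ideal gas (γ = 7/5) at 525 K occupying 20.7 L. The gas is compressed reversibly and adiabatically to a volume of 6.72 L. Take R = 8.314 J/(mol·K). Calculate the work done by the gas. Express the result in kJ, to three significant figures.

Adiabatic: TV^(γ−1) = const with γ = 7/5.
T₂ = T₁ (V₁/V₂)^(γ−1) = 525 × (20.7/6.72)^0.4 = 525 × 1.568 = 823.4 K.
W_by = nCᵥ(T₁ − T₂) = (1.01)(20.79)(525 − 823.4) = -6264 J.

W ≈ -6.26 kJ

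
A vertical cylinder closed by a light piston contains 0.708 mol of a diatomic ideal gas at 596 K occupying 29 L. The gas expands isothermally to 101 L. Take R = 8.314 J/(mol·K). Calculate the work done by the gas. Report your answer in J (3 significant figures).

W ≈ 4380 J

Isothermal: W = nRT ln(V₂/V₁).
W = (0.708)(8.314)(596) × ln(101/29)
  = 3508 × 1.248
W_by_gas = 4378 J.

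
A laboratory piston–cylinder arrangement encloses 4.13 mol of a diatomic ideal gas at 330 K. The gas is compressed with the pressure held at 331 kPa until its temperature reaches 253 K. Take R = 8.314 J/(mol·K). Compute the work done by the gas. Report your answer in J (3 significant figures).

Isobaric: W = P ΔV = nR ΔT.
W = (4.13)(8.314)(253 − 330) = -2644 J.

W ≈ -2640 J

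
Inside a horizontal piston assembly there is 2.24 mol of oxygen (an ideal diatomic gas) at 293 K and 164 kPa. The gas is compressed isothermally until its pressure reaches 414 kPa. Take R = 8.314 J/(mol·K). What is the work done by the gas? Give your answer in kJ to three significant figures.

W ≈ -5.05 kJ

Isothermal process: W = nRT ln(V₂/V₁) = nRT ln(P₁/P₂).
W = (2.24)(8.314)(293) × ln(164/414)
  = 5457 × ln(0.3961) = 5457 × -0.926
W_by_gas = -5053 J.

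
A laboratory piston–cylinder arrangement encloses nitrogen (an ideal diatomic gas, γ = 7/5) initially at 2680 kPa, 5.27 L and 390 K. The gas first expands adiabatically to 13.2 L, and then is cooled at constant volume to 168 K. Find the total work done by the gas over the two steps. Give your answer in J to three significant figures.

W_total ≈ 10900 J

Step 1 (adiabatic): W = (P₁V₁ − P₂V₂)/(γ−1) = (14124 − 9782)/0.4 = 10853 J.
Step 2 (isochoric): W = 0 (constant volume).
W_total = 10853 + 0 = 10853 J.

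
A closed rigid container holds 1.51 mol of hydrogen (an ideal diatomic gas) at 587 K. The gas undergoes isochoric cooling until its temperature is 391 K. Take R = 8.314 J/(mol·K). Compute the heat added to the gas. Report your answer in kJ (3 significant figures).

Q ≈ -6.15 kJ

Constant volume ⇒ W = 0, so Q = ΔU = nCᵥΔT with Cᵥ = 5R/2 = 20.79 J/(mol·K).
ΔU = (1.51)(20.79)(391 − 587) = -6152 J.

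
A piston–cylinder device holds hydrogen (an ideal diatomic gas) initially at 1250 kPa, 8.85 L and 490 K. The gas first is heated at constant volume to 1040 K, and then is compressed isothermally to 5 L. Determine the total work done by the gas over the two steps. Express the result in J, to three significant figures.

Step 1 (isochoric): W = 0 (constant volume).
After step 1: P = 2653 kPa (V unchanged).
Step 2 (isothermal): W = P₁V₁ ln(V₂/V₁) = (23480) ln(5/8.85) = -13406 J.
W_total = 0 − 13406 = -13406 J.

W_total ≈ -13400 J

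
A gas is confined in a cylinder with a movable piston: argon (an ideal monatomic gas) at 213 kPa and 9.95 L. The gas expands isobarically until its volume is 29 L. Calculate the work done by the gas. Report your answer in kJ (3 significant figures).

W ≈ 4.06 kJ

Isobaric: W = P ΔV.
W = (213 kPa)(29 − 9.95 L) = (213)(19.05) = 4058 J.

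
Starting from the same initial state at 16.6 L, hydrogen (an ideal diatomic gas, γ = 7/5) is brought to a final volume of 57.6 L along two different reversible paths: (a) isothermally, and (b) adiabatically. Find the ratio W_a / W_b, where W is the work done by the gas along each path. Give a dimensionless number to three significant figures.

W_a / W_b ≈ 1.27

Path (a) isothermal: W = P₁V₁ ln(V₂/V₁) → W_a/(P₁V₁) = 1.244.
Path (b) adiabatic: W = P₁V₁(1 − (V₁/V₂)^(γ−1))/(γ−1) → W_b/(P₁V₁) = 0.9801.
W_a / W_b = 1.244 / 0.9801 = 1.269.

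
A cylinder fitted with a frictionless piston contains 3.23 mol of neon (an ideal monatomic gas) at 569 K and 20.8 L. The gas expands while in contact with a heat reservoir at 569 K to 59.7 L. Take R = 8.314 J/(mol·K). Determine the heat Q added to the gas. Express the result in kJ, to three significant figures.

Q ≈ 16.1 kJ

Isothermal ⇒ ΔU = 0, so Q = W = nRT ln(V₂/V₁).
Q = (3.23)(8.314)(569) ln(59.7/20.8) = 15280 × 1.054 = 16111 J.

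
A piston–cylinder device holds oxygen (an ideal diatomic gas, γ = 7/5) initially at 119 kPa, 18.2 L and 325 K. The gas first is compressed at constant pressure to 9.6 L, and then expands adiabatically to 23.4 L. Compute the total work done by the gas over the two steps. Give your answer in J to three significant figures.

Step 1 (isobaric): W = PΔV = (119 kPa)(9.6 − 18.2 L) = -1023 J.
After step 1: P = 119 kPa, V = 9.6 L, T = 171.4 K.
Step 2 (adiabatic): W = (P₁V₁ − P₂V₂)/(γ−1) = (1142 − 799.9)/0.4 = 856.2 J.
W_total = -1023 + 856.2 = -167.2 J.

W_total ≈ -167 J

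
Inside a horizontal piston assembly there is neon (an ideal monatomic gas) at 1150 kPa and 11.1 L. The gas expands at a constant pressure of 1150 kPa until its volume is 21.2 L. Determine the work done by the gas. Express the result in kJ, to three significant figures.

W ≈ 11.6 kJ

Isobaric: W = P ΔV.
W = (1150 kPa)(21.2 − 11.1 L) = (1150)(10.1) = 11615 J.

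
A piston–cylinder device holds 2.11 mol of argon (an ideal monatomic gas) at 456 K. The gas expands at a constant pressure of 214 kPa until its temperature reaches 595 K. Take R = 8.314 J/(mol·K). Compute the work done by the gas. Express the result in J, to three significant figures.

Isobaric: W = P ΔV = nR ΔT.
W = (2.11)(8.314)(595 − 456) = 2438 J.

W ≈ 2440 J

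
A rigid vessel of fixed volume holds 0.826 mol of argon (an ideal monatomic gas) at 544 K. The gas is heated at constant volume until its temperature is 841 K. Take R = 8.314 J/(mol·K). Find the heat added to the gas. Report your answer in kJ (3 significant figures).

Q ≈ 3.06 kJ

Constant volume ⇒ W = 0, so Q = ΔU = nCᵥΔT with Cᵥ = 3R/2 = 12.47 J/(mol·K).
ΔU = (0.826)(12.47)(841 − 544) = 3059 J.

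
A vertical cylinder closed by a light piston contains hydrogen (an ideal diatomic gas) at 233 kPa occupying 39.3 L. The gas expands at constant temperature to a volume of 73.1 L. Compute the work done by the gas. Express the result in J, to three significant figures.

Isothermal: W = nRT ln(V₂/V₁) = P₁V₁ ln(V₂/V₁).
P₁V₁ = (233 kPa)(39.3 L) = 9157 J.
W = 9157 × ln(73.1/39.3) = 9157 × 0.6206
W_by_gas = 5683 J.

W ≈ 5680 J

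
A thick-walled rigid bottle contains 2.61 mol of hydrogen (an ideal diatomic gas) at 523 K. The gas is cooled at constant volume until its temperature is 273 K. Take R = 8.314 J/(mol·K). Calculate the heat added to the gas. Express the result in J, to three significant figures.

Q ≈ -13600 J

Constant volume ⇒ W = 0, so Q = ΔU = nCᵥΔT with Cᵥ = 5R/2 = 20.79 J/(mol·K).
ΔU = (2.61)(20.79)(273 − 523) = -13562 J.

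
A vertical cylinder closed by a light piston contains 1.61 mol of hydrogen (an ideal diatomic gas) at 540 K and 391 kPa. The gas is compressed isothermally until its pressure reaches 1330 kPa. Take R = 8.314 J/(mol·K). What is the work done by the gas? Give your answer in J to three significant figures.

Isothermal process: W = nRT ln(V₂/V₁) = nRT ln(P₁/P₂).
W = (1.61)(8.314)(540) × ln(391/1330)
  = 7228 × ln(0.294) = 7228 × -1.224
W_by_gas = -8849 J.

W ≈ -8850 J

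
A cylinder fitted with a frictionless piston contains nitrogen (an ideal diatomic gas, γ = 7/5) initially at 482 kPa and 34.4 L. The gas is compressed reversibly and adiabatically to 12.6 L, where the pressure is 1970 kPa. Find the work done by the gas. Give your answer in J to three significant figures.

W ≈ -20600 J

Adiabatic: W = (P₁V₁ − P₂V₂)/(γ − 1) with γ = 7/5.
P₁V₁ = 16581 J, P₂V₂ = 24822 J.
W = (16581 − 24822) / 0.4 = -20603 J.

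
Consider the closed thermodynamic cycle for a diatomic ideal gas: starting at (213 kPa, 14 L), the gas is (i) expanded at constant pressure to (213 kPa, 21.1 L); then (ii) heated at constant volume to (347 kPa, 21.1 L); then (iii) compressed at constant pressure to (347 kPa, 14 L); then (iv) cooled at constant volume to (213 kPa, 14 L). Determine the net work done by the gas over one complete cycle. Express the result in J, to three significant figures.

W_net ≈ -951 J

Constant-volume legs do no work.
W(i) = (213)(21.1 − 14) = 1512 J; W(iii) = (347)(14 − 21.1) = -2464 J.
W_net = 1512 − 2464 = -951.4 J (the counter-clockwise enclosed area).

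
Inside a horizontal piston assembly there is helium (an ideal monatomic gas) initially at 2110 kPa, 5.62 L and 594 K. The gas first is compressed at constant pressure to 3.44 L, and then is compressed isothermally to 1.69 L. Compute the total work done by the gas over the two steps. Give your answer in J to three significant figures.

Step 1 (isobaric): W = PΔV = (2110 kPa)(3.44 − 5.62 L) = -4600 J.
After step 1: P = 2110 kPa, V = 3.44 L, T = 363.6 K.
Step 2 (isothermal): W = P₁V₁ ln(V₂/V₁) = (7258) ln(1.69/3.44) = -5159 J.
W_total = -4600 − 5159 = -9759 J.

W_total ≈ -9760 J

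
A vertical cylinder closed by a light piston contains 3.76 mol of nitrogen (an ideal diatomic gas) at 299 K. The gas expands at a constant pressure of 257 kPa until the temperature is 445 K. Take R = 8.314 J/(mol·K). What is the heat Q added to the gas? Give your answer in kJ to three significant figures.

Isobaric: W = nRΔT = (3.76)(8.314)(146) = 4564 J.
ΔU = nCᵥΔT with Cᵥ = 5R/2: ΔU = (3.76)(20.79)(146) = 11410 J.
Q = ΔU + W = 11410 + 4564 = 15974 J.

Q ≈ 16.0 kJ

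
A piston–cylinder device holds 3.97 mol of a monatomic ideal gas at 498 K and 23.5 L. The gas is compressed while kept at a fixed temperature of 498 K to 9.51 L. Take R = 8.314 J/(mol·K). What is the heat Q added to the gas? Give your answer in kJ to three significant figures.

Q ≈ -14.9 kJ

Isothermal ⇒ ΔU = 0, so Q = W = nRT ln(V₂/V₁).
Q = (3.97)(8.314)(498) ln(9.51/23.5) = 16437 × -0.9047 = -14870 J.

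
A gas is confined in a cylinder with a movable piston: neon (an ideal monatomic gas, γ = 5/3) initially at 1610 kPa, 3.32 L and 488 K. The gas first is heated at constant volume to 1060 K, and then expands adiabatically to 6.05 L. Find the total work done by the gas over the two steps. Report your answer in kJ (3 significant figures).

W_total ≈ 5.74 kJ

Step 1 (isochoric): W = 0 (constant volume).
After step 1: P = 3497 kPa (V unchanged).
Step 2 (adiabatic): W = (P₁V₁ − P₂V₂)/(γ−1) = (11610 − 7782)/0.667 = 5742 J.
W_total = 0 + 5742 = 5742 J.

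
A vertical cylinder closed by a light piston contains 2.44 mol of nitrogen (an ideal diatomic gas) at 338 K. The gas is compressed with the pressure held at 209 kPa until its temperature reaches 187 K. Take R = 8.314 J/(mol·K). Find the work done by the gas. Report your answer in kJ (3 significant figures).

W ≈ -3.06 kJ

Isobaric: W = P ΔV = nR ΔT.
W = (2.44)(8.314)(187 − 338) = -3063 J.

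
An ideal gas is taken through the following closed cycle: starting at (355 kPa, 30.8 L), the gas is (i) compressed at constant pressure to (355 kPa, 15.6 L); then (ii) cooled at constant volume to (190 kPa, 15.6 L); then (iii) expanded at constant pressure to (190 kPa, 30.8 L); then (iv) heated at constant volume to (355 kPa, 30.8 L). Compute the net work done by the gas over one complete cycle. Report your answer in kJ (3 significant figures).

W_net ≈ -2.51 kJ

Constant-volume legs do no work.
W(i) = (355)(15.6 − 30.8) = -5396 J; W(iii) = (190)(30.8 − 15.6) = 2888 J.
W_net = -5396 + 2888 = -2508 J (the counter-clockwise enclosed area).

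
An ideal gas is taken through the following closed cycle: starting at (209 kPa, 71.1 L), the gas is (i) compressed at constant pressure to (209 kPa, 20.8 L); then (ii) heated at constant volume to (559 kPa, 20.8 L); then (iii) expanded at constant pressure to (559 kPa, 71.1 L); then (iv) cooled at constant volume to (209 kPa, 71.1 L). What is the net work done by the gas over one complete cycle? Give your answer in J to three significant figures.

Constant-volume legs do no work.
W(i) = (209)(20.8 − 71.1) = -10513 J; W(iii) = (559)(71.1 − 20.8) = 28118 J.
W_net = -10513 + 28118 = 17605 J (the clockwise enclosed area).

W_net ≈ 17600 J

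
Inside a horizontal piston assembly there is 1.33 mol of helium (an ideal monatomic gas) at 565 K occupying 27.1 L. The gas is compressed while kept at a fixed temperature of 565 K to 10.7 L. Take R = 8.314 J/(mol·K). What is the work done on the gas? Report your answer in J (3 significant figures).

W ≈ 5810 J

Isothermal: W = nRT ln(V₂/V₁).
W = (1.33)(8.314)(565) × ln(10.7/27.1)
  = 6248 × -0.9293
W_by_gas = -5806 J; work on gas = −W_by = 5806 J.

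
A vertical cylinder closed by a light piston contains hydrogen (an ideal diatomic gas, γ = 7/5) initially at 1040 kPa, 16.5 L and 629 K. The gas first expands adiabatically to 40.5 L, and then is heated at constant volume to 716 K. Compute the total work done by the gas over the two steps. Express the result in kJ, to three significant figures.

W_total ≈ 12.9 kJ

Step 1 (adiabatic): W = (P₁V₁ − P₂V₂)/(γ−1) = (17160 − 11982)/0.4 = 12945 J.
Step 2 (isochoric): W = 0 (constant volume).
W_total = 12945 + 0 = 12945 J.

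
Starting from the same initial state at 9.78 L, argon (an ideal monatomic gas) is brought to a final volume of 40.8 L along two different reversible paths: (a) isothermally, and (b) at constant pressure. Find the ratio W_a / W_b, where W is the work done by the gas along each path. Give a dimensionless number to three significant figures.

W_a / W_b ≈ 0.450

Path (a) isothermal: W = P₁V₁ ln(V₂/V₁) → W_a/(P₁V₁) = 1.428.
Path (b) isobaric: W = P₁(V₂ − V₁) → W_b/(P₁V₁) = 3.172.
W_a / W_b = 1.428 / 3.172 = 0.4503.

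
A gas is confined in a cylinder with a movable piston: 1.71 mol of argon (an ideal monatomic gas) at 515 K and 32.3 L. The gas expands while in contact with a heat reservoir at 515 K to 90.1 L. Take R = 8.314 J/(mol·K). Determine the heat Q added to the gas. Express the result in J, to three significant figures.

Isothermal ⇒ ΔU = 0, so Q = W = nRT ln(V₂/V₁).
Q = (1.71)(8.314)(515) ln(90.1/32.3) = 7322 × 1.026 = 7511 J.

Q ≈ 7510 J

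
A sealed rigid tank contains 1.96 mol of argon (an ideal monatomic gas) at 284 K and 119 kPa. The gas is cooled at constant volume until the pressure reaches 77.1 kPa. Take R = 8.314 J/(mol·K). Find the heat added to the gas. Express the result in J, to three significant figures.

Q ≈ -2440 J

Constant volume ⇒ W = 0, so Q = ΔU = nCᵥΔT with Cᵥ = 3R/2 = 12.47 J/(mol·K).
At constant V, T₂/T₁ = P₂/P₁ ⇒ ΔT = T₁(P₂/P₁ − 1) = 284·(77.1/119 − 1) = -100 K.
ΔU = (1.96)(12.47)(-100) = -2444 J.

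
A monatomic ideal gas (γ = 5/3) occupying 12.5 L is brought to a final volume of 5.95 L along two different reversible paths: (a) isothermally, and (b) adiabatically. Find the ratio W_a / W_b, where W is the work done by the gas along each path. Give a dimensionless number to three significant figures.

W_a / W_b ≈ 0.773

Path (a) isothermal: W = P₁V₁ ln(V₂/V₁) → W_a/(P₁V₁) = -0.7423.
Path (b) adiabatic: W = P₁V₁(1 − (V₁/V₂)^(γ−1))/(γ−1) → W_b/(P₁V₁) = -0.9605.
W_a / W_b = -0.7423 / -0.9605 = 0.7729.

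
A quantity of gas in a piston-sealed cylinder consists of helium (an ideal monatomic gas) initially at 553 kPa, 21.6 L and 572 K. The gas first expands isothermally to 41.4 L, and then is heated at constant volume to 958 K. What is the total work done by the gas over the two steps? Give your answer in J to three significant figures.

Step 1 (isothermal): W = P₁V₁ ln(V₂/V₁) = (11945) ln(41.4/21.6) = 7771 J.
Step 2 (isochoric): W = 0 (constant volume).
W_total = 7771 + 0 = 7771 J.

W_total ≈ 7770 J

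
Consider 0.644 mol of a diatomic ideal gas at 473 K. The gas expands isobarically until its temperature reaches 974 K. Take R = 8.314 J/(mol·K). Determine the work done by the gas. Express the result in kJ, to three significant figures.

Isobaric: W = P ΔV = nR ΔT.
W = (0.644)(8.314)(974 − 473) = 2682 J.

W ≈ 2.68 kJ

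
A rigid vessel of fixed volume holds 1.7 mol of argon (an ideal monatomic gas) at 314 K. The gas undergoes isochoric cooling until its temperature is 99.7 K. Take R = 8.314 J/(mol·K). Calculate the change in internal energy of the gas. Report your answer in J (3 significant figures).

ΔU ≈ -4540 J

Constant volume ⇒ W = 0, so Q = ΔU = nCᵥΔT with Cᵥ = 3R/2 = 12.47 J/(mol·K).
ΔU = (1.7)(12.47)(99.7 − 314) = -4543 J.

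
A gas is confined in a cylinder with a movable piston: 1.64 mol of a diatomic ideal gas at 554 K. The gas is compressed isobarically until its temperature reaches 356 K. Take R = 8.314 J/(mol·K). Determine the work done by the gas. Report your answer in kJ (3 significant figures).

W ≈ -2.70 kJ

Isobaric: W = P ΔV = nR ΔT.
W = (1.64)(8.314)(356 − 554) = -2700 J.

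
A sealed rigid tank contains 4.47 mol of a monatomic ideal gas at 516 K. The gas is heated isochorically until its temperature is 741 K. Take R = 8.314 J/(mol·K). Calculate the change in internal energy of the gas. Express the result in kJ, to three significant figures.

ΔU ≈ 12.5 kJ

Constant volume ⇒ W = 0, so Q = ΔU = nCᵥΔT with Cᵥ = 3R/2 = 12.47 J/(mol·K).
ΔU = (4.47)(12.47)(741 − 516) = 12543 J.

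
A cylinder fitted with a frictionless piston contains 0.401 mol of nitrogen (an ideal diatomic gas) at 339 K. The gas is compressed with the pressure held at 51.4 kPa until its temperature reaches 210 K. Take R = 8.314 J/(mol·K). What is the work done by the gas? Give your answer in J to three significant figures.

W ≈ -430 J

Isobaric: W = P ΔV = nR ΔT.
W = (0.401)(8.314)(210 − 339) = -430.1 J.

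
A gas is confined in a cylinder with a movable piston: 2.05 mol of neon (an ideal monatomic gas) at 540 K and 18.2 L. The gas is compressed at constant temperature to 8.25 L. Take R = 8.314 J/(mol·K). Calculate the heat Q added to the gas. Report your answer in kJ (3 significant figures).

Isothermal ⇒ ΔU = 0, so Q = W = nRT ln(V₂/V₁).
Q = (2.05)(8.314)(540) ln(8.25/18.2) = 9204 × -0.7912 = -7282 J.

Q ≈ -7.28 kJ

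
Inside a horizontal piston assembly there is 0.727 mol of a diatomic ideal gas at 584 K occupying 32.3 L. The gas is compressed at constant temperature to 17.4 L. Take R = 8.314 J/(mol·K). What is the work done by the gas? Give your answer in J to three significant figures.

W ≈ -2180 J

Isothermal: W = nRT ln(V₂/V₁).
W = (0.727)(8.314)(584) × ln(17.4/32.3)
  = 3530 × -0.6186
W_by_gas = -2184 J.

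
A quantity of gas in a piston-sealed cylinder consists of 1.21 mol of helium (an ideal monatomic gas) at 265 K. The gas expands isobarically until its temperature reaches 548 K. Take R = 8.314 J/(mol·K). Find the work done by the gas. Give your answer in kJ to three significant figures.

Isobaric: W = P ΔV = nR ΔT.
W = (1.21)(8.314)(548 − 265) = 2847 J.

W ≈ 2.85 kJ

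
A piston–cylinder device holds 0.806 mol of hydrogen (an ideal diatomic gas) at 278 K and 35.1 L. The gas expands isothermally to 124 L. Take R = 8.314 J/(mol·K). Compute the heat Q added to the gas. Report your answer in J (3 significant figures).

Isothermal ⇒ ΔU = 0, so Q = W = nRT ln(V₂/V₁).
Q = (0.806)(8.314)(278) ln(124/35.1) = 1863 × 1.262 = 2351 J.

Q ≈ 2350 J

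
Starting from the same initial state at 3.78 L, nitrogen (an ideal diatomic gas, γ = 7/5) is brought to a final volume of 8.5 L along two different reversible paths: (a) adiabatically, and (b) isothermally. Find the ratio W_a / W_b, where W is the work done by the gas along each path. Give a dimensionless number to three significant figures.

W_a / W_b ≈ 0.854

Path (a) adiabatic: W = P₁V₁(1 − (V₁/V₂)^(γ−1))/(γ−1) → W_a/(P₁V₁) = 0.6921.
Path (b) isothermal: W = P₁V₁ ln(V₂/V₁) → W_b/(P₁V₁) = 0.8103.
W_a / W_b = 0.6921 / 0.8103 = 0.8541.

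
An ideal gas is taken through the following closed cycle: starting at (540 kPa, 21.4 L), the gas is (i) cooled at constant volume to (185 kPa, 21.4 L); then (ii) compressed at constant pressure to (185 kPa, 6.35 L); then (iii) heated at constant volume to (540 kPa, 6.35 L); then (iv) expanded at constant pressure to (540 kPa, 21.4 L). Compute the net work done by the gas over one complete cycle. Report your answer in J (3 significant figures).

W_net ≈ 5340 J

Constant-volume legs do no work.
W(ii) = (185)(6.35 − 21.4) = -2784 J; W(iv) = (540)(21.4 − 6.35) = 8127 J.
W_net = -2784 + 8127 = 5343 J (the clockwise enclosed area).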